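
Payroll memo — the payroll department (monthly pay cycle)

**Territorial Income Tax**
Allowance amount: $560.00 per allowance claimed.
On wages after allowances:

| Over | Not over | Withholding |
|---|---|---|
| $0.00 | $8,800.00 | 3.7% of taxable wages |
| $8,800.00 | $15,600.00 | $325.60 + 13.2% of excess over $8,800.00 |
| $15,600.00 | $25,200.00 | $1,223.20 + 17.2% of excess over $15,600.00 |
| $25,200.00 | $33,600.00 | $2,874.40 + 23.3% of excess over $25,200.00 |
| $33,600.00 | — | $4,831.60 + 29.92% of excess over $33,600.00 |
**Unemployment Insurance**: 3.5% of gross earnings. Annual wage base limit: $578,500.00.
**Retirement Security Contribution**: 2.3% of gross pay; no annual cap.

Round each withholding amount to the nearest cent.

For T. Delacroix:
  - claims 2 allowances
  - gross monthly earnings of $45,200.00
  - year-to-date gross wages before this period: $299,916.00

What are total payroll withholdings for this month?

$10,588.82

Territorial Income Tax: taxable = $45,200.00 − 2×$560.00 = $44,080.00
  $4,831.60 + 29.92% × ($44,080.00 − $33,600.00) = $4,831.60 + 29.92% × $10,480.00 = $7,967.22
Unemployment Insurance: 3.5% × $45,200.00 = $1,582.00
Retirement Security Contribution: 2.3% × $45,200.00 = $1,039.60
Total: $7,967.22 + $1,582.00 + $1,039.60 = $10,588.82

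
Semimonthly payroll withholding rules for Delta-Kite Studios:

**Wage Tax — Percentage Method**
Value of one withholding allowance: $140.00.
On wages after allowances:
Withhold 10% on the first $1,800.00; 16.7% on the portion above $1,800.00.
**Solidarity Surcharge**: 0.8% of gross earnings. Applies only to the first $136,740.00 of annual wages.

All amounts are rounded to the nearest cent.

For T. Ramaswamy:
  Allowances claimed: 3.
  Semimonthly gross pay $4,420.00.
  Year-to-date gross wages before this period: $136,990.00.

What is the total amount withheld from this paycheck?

Wage Tax: taxable = $4,420.00 − 3×$140.00 = $4,000.00
  $180.00 + 16.7% × ($4,000.00 − $1,800.00) = $180.00 + 16.7% × $2,200.00 = $547.40
Solidarity Surcharge: YTD $136,990.00 ≥ cap $136,740.00 → $0.00
Total: $547.40 + $0.00 = $547.40

$547.40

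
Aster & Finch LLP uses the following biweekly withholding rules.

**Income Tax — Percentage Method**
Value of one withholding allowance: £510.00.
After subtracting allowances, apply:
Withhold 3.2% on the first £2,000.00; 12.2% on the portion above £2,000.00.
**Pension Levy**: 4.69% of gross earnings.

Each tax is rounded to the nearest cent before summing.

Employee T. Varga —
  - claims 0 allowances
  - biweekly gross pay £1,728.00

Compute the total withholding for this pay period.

£136.34

Income Tax: taxable = £1,728.00
  3.2% × £1,728.00 = £55.30
Pension Levy: 4.69% × £1,728.00 = £81.04
Total: £55.30 + £81.04 = £136.34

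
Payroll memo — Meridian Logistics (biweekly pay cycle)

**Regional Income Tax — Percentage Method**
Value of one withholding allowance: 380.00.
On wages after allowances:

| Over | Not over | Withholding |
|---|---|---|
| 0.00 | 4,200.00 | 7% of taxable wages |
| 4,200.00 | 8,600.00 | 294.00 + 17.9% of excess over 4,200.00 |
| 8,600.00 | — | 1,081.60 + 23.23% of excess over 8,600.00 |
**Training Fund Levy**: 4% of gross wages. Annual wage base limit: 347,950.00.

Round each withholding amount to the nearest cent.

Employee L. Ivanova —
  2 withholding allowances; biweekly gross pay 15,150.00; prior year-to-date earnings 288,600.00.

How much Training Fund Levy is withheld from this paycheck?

606.00

Training Fund Levy: 4% × 15,150.00 = 606.00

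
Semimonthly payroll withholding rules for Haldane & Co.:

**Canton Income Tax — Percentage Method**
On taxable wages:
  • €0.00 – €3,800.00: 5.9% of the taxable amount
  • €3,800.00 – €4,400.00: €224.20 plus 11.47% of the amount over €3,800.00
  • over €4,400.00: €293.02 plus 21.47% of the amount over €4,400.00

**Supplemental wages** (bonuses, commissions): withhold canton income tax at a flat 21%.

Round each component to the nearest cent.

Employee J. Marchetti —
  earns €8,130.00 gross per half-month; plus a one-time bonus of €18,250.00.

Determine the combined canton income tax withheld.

Canton Income Tax: taxable = €8,130.00
  €293.02 + 21.47% × (€8,130.00 − €4,400.00) = €293.02 + 21.47% × €3,730.00 = €1,093.85
Supplemental (21% flat on bonus): 21% × €18,250.00 = €3,832.50
Total canton income tax: €1,093.85 + €3,832.50 = €4,926.35

€4,926.35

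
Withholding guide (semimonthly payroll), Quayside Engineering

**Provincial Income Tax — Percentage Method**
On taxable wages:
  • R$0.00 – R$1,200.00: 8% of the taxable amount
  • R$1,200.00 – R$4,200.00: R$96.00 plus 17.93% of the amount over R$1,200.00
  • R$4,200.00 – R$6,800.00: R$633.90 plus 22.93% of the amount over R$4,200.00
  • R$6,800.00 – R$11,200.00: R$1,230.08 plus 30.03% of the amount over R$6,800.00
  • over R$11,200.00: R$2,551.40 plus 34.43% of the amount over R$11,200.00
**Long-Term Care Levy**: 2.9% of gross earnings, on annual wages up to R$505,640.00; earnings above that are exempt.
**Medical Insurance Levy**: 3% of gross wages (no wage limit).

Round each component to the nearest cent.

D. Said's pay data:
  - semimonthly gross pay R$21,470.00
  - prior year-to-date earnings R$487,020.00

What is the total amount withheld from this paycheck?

Provincial Income Tax: taxable = R$21,470.00
  R$2,551.40 + 34.43% × (R$21,470.00 − R$11,200.00) = R$2,551.40 + 34.43% × R$10,270.00 = R$6,087.36
Long-Term Care Levy: cap R$505,640.00 − YTD R$487,020.00 = R$18,620.00 subject; 2.9% × R$18,620.00 = R$539.98
Medical Insurance Levy: 3% × R$21,470.00 = R$644.10
Total: R$6,087.36 + R$539.98 + R$644.10 = R$7,271.44

R$7,271.44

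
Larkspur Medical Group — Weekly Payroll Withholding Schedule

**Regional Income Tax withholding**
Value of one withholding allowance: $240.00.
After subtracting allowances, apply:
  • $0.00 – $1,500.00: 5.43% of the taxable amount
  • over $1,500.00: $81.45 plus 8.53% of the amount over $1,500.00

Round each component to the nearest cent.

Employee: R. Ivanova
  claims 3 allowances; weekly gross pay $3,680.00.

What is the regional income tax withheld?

Regional Income Tax: taxable = $3,680.00 − 3×$240.00 = $2,960.00
  $81.45 + 8.53% × ($2,960.00 − $1,500.00) = $81.45 + 8.53% × $1,460.00 = $205.99

$205.99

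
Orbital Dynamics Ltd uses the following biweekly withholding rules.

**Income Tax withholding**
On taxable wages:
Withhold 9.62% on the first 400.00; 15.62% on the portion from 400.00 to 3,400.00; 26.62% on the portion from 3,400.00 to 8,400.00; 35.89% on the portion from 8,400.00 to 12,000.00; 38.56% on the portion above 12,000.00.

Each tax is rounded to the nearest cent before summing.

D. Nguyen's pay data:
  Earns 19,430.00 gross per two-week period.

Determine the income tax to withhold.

5,995.13

Income Tax: taxable = 19,430.00
  3,130.12 + 38.56% × (19,430.00 − 12,000.00) = 3,130.12 + 38.56% × 7,430.00 = 5,995.13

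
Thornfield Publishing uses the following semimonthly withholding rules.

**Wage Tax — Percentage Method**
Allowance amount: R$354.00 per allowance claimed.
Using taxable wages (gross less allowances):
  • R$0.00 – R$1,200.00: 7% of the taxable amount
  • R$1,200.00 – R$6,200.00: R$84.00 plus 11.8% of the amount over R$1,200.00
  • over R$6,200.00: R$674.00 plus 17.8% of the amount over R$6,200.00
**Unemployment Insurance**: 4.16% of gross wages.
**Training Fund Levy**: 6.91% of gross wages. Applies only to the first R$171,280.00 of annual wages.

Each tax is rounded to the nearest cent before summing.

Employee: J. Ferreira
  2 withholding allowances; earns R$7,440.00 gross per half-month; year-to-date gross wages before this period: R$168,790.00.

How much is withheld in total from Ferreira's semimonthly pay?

Wage Tax: taxable = R$7,440.00 − 2×R$354.00 = R$6,732.00
  R$674.00 + 17.8% × (R$6,732.00 − R$6,200.00) = R$674.00 + 17.8% × R$532.00 = R$768.70
Unemployment Insurance: 4.16% × R$7,440.00 = R$309.50
Training Fund Levy: cap R$171,280.00 − YTD R$168,790.00 = R$2,490.00 subject; 6.91% × R$2,490.00 = R$172.06
Total: R$768.70 + R$309.50 + R$172.06 = R$1,250.26

R$1,250.26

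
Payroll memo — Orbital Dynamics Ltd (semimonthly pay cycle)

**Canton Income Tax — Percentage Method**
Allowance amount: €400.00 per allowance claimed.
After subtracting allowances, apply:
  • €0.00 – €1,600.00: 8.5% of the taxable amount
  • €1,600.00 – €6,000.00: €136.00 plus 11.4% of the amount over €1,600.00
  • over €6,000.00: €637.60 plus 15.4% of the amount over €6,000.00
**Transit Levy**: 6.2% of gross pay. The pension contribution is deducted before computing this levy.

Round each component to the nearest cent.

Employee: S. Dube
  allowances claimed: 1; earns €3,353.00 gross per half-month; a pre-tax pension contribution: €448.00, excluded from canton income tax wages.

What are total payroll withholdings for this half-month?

€419.28

Canton Income Tax: taxable = €3,353.00 − €448.00 − 1×€400.00 = €2,505.00
  €136.00 + 11.4% × (€2,505.00 − €1,600.00) = €136.00 + 11.4% × €905.00 = €239.17
Transit Levy: 6.2% × €2,905.00 = €180.11
Total: €239.17 + €180.11 = €419.28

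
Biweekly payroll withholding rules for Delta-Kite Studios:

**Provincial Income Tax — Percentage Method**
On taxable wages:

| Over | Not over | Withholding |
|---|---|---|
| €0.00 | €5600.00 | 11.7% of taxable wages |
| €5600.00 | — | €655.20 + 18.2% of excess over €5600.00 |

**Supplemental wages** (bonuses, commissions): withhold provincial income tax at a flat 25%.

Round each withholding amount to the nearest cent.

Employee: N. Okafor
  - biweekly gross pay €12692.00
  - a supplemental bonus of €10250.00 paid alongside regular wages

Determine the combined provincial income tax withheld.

€4508.44

Provincial Income Tax: taxable = €12692.00
  €655.20 + 18.2% × (€12692.00 − €5600.00) = €655.20 + 18.2% × €7092.00 = €1945.94
Supplemental (25% flat on bonus): 25% × €10250.00 = €2562.50
Total provincial income tax: €1945.94 + €2562.50 = €4508.44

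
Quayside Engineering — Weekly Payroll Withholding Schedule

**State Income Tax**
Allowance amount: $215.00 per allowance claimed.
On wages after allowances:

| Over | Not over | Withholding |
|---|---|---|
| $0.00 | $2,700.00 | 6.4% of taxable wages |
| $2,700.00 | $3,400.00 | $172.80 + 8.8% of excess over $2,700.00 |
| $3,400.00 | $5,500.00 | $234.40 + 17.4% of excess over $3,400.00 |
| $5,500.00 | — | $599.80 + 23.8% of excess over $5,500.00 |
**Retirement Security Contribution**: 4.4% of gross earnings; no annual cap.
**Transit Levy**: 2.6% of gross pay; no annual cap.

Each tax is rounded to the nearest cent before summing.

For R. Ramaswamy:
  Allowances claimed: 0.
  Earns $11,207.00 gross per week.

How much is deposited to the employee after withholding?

State Income Tax: taxable = $11,207.00
  $599.80 + 23.8% × ($11,207.00 − $5,500.00) = $599.80 + 23.8% × $5,707.00 = $1,958.07
Retirement Security Contribution: 4.4% × $11,207.00 = $493.11
Transit Levy: 2.6% × $11,207.00 = $291.38
Total withheld: $1,958.07 + $493.11 + $291.38 = $2,742.56
Net pay: $11,207.00 − $2,742.56 = $8,464.44

$8,464.44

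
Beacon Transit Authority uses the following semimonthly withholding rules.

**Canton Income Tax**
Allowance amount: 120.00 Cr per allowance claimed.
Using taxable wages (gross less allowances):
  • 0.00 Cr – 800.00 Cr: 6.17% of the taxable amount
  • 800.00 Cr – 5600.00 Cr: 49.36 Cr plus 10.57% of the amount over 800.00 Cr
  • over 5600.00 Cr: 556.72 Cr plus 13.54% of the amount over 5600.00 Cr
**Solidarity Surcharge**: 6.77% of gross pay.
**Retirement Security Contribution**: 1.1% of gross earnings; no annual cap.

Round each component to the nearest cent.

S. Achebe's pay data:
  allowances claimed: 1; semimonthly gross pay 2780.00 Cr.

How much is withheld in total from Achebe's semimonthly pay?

464.75 Cr

Canton Income Tax: taxable = 2780.00 Cr − 1×120.00 Cr = 2660.00 Cr
  49.36 Cr + 10.57% × (2660.00 Cr − 800.00 Cr) = 49.36 Cr + 10.57% × 1860.00 Cr = 245.96 Cr
Solidarity Surcharge: 6.77% × 2780.00 Cr = 188.21 Cr
Retirement Security Contribution: 1.1% × 2780.00 Cr = 30.58 Cr
Total: 245.96 Cr + 188.21 Cr + 30.58 Cr = 464.75 Cr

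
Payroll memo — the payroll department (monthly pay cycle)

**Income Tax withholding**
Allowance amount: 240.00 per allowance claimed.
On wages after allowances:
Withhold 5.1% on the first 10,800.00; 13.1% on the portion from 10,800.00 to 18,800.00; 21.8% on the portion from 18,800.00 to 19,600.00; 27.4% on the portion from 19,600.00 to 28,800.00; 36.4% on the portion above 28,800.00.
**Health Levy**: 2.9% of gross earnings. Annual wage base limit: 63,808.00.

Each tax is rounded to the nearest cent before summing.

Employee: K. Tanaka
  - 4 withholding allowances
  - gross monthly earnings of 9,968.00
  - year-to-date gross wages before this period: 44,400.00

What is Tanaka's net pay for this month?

Income Tax: taxable = 9,968.00 − 4×240.00 = 9,008.00
  5.1% × 9,008.00 = 459.41
Health Levy: 2.9% × 9,968.00 = 289.07
Total withheld: 459.41 + 289.07 = 748.48
Net pay: 9,968.00 − 748.48 = 9,219.52

9,219.52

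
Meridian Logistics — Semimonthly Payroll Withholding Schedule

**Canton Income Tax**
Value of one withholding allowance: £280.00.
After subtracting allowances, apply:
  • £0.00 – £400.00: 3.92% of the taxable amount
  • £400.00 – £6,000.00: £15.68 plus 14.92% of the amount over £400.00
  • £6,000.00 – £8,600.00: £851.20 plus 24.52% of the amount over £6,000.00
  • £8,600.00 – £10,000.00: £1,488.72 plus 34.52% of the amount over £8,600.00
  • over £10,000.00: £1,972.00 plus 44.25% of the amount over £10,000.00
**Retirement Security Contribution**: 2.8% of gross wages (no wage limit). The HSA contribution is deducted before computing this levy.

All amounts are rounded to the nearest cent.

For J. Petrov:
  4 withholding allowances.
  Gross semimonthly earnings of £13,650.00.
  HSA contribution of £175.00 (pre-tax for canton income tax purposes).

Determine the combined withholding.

Canton Income Tax: taxable = £13,650.00 − £175.00 − 4×£280.00 = £12,355.00
  £1,972.00 + 44.25% × (£12,355.00 − £10,000.00) = £1,972.00 + 44.25% × £2,355.00 = £3,014.09
Retirement Security Contribution: 2.8% × £13,475.00 = £377.30
Total: £3,014.09 + £377.30 = £3,391.39

£3,391.39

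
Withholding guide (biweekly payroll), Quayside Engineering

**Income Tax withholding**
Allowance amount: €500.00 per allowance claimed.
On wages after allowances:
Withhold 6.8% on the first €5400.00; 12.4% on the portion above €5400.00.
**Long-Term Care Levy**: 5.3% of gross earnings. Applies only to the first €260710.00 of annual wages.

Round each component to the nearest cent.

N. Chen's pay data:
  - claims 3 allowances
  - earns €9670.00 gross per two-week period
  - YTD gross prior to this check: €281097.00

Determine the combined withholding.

€710.68

Income Tax: taxable = €9670.00 − 3×€500.00 = €8170.00
  €367.20 + 12.4% × (€8170.00 − €5400.00) = €367.20 + 12.4% × €2770.00 = €710.68
Long-Term Care Levy: YTD €281097.00 ≥ cap €260710.00 → €0.00
Total: €710.68 + €0.00 = €710.68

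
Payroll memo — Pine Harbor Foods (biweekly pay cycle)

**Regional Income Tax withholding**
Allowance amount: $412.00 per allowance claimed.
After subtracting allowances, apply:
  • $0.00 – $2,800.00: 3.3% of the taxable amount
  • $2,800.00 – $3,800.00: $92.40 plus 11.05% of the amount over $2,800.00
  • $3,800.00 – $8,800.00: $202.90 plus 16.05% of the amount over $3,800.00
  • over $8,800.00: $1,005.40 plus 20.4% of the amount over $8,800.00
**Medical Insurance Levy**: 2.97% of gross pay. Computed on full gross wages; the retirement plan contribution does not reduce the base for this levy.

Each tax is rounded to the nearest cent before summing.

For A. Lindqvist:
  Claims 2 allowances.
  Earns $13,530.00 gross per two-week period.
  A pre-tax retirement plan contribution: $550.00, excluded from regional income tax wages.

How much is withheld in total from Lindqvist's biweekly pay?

Regional Income Tax: taxable = $13,530.00 − $550.00 − 2×$412.00 = $12,156.00
  $1,005.40 + 20.4% × ($12,156.00 − $8,800.00) = $1,005.40 + 20.4% × $3,356.00 = $1,690.02
Medical Insurance Levy: 2.97% × $13,530.00 = $401.84
Total: $1,690.02 + $401.84 = $2,091.86

$2,091.86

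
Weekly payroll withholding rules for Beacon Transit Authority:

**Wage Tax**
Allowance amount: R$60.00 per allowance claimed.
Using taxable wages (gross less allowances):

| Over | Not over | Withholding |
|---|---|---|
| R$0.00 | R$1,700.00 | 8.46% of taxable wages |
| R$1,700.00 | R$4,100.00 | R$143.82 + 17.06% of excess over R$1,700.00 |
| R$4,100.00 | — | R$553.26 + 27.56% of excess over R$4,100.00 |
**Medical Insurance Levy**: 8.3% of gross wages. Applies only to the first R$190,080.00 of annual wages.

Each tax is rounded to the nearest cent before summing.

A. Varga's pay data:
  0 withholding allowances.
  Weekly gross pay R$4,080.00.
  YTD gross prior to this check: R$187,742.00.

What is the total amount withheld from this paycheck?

Wage Tax: taxable = R$4,080.00
  R$143.82 + 17.06% × (R$4,080.00 − R$1,700.00) = R$143.82 + 17.06% × R$2,380.00 = R$549.85
Medical Insurance Levy: cap R$190,080.00 − YTD R$187,742.00 = R$2,338.00 subject; 8.3% × R$2,338.00 = R$194.05
Total: R$549.85 + R$194.05 = R$743.90

R$743.90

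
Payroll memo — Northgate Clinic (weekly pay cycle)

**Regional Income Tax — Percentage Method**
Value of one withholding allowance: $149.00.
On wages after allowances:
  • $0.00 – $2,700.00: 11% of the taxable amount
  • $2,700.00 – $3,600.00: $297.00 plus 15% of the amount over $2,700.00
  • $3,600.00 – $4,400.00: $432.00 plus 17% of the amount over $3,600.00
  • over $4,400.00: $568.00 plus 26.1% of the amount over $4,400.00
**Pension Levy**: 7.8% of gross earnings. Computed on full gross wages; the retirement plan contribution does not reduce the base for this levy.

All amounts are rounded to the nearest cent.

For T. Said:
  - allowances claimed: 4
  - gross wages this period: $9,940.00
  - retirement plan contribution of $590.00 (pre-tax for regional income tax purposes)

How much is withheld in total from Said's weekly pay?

$2,479.71

Regional Income Tax: taxable = $9,940.00 − $590.00 − 4×$149.00 = $8,754.00
  $568.00 + 26.1% × ($8,754.00 − $4,400.00) = $568.00 + 26.1% × $4,354.00 = $1,704.39
Pension Levy: 7.8% × $9,940.00 = $775.32
Total: $1,704.39 + $775.32 = $2,479.71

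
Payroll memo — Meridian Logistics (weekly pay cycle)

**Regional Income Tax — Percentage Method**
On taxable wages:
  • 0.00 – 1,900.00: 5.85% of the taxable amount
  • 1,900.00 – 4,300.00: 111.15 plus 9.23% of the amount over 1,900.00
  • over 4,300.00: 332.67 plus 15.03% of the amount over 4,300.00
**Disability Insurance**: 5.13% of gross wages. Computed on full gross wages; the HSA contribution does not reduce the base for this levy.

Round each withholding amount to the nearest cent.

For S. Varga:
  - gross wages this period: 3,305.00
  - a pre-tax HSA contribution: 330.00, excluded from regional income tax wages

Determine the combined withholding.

Regional Income Tax: taxable = 3,305.00 − 330.00 = 2,975.00
  111.15 + 9.23% × (2,975.00 − 1,900.00) = 111.15 + 9.23% × 1,075.00 = 210.37
Disability Insurance: 5.13% × 3,305.00 = 169.55
Total: 210.37 + 169.55 = 379.92

379.92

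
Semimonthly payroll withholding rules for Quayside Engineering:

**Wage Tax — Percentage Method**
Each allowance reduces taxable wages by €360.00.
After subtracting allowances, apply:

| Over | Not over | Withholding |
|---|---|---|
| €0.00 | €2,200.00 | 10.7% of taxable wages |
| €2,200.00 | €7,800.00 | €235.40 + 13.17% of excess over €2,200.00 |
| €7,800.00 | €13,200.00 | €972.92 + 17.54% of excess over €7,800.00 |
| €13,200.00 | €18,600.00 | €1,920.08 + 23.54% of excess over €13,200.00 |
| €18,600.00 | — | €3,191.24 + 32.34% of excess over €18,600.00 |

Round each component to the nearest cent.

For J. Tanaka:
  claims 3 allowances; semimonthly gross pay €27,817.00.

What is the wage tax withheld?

Wage Tax: taxable = €27,817.00 − 3×€360.00 = €26,737.00
  €3,191.24 + 32.34% × (€26,737.00 − €18,600.00) = €3,191.24 + 32.34% × €8,137.00 = €5,822.75

€5,822.75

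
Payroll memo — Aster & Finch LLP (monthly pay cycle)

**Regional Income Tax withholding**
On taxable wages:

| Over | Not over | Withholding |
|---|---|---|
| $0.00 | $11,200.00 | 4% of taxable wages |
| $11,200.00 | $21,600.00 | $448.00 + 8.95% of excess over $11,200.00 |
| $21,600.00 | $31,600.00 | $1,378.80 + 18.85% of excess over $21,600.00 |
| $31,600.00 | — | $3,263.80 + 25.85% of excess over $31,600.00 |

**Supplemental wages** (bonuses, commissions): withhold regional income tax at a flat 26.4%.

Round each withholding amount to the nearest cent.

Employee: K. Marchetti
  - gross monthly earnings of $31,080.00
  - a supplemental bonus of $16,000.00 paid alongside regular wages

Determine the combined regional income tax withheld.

Regional Income Tax: taxable = $31,080.00
  $1,378.80 + 18.85% × ($31,080.00 − $21,600.00) = $1,378.80 + 18.85% × $9,480.00 = $3,165.78
Supplemental (26.4% flat on bonus): 26.4% × $16,000.00 = $4,224.00
Total regional income tax: $3,165.78 + $4,224.00 = $7,389.78

$7,389.78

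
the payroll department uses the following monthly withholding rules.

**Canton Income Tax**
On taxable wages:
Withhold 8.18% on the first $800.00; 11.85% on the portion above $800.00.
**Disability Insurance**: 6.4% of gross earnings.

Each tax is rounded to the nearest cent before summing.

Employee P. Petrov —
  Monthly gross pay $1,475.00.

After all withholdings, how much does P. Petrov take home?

Canton Income Tax: taxable = $1,475.00
  $65.44 + 11.85% × ($1,475.00 − $800.00) = $65.44 + 11.85% × $675.00 = $145.43
Disability Insurance: 6.4% × $1,475.00 = $94.40
Total withheld: $145.43 + $94.40 = $239.83
Net pay: $1,475.00 − $239.83 = $1,235.17

$1,235.17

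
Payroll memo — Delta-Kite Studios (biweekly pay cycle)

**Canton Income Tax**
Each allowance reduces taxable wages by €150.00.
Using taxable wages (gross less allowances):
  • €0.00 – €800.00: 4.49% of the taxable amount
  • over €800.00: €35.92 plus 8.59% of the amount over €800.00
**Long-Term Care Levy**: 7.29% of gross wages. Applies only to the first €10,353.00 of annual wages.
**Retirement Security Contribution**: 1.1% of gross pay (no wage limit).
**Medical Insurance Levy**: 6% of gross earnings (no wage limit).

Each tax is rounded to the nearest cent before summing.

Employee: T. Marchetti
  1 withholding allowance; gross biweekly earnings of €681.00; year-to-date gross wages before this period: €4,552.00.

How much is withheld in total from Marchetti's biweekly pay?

Canton Income Tax: taxable = €681.00 − 1×€150.00 = €531.00
  4.49% × €531.00 = €23.84
Long-Term Care Levy: 7.29% × €681.00 = €49.64
Retirement Security Contribution: 1.1% × €681.00 = €7.49
Medical Insurance Levy: 6% × €681.00 = €40.86
Total: €23.84 + €49.64 + €7.49 + €40.86 = €121.83

€121.83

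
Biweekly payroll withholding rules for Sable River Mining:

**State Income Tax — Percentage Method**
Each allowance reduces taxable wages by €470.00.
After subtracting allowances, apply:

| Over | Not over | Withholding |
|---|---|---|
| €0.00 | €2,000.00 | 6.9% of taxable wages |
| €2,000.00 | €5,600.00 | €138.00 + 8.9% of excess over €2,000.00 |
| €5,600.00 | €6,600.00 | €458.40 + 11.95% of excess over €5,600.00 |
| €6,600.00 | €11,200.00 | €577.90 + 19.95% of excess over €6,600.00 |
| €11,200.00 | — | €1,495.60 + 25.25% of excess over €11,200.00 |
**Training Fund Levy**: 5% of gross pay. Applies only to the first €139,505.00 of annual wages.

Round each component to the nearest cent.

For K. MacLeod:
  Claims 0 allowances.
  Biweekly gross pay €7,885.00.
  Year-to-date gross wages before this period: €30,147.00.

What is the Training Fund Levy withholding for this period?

Training Fund Levy: 5% × €7,885.00 = €394.25

€394.25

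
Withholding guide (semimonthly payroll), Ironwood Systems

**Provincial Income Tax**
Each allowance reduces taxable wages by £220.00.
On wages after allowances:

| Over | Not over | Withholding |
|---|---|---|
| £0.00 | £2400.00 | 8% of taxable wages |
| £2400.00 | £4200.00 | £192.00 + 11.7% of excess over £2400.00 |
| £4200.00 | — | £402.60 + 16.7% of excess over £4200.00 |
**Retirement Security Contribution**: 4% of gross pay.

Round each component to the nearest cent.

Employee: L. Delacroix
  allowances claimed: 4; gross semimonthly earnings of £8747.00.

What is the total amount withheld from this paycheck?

£1364.87

Provincial Income Tax: taxable = £8747.00 − 4×£220.00 = £7867.00
  £402.60 + 16.7% × (£7867.00 − £4200.00) = £402.60 + 16.7% × £3667.00 = £1014.99
Retirement Security Contribution: 4% × £8747.00 = £349.88
Total: £1014.99 + £349.88 = £1364.87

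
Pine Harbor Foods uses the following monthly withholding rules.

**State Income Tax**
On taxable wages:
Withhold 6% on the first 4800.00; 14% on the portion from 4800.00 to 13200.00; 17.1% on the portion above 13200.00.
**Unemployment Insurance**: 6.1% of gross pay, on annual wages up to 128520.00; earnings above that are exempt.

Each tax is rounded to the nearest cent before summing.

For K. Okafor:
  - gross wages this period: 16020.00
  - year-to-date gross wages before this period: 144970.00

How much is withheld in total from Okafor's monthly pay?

State Income Tax: taxable = 16020.00
  1464.00 + 17.1% × (16020.00 − 13200.00) = 1464.00 + 17.1% × 2820.00 = 1946.22
Unemployment Insurance: YTD 144970.00 ≥ cap 128520.00 → 0.00
Total: 1946.22 + 0.00 = 1946.22

1946.22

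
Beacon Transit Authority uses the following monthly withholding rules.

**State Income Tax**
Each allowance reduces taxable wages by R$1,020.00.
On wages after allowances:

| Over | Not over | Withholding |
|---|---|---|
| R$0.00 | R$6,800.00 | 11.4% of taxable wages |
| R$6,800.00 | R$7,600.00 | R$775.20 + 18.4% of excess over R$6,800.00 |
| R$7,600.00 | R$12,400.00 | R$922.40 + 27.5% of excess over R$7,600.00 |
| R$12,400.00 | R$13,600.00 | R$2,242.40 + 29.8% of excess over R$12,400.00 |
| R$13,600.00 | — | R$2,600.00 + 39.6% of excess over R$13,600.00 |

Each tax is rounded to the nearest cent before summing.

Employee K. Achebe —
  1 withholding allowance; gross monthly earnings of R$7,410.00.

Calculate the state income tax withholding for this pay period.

State Income Tax: taxable = R$7,410.00 − 1×R$1,020.00 = R$6,390.00
  11.4% × R$6,390.00 = R$728.46

R$728.46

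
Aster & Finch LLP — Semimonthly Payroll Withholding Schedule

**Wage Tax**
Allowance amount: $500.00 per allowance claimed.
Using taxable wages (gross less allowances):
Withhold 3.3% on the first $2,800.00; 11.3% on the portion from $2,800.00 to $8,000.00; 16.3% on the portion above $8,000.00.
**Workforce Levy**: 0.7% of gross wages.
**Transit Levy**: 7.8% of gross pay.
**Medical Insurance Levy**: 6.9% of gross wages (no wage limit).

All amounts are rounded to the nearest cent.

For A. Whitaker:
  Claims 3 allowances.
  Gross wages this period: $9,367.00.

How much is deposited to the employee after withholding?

Wage Tax: taxable = $9,367.00 − 3×$500.00 = $7,867.00
  $92.40 + 11.3% × ($7,867.00 − $2,800.00) = $92.40 + 11.3% × $5,067.00 = $664.97
Workforce Levy: 0.7% × $9,367.00 = $65.57
Transit Levy: 7.8% × $9,367.00 = $730.63
Medical Insurance Levy: 6.9% × $9,367.00 = $646.32
Total withheld: $664.97 + $65.57 + $730.63 + $646.32 = $2,107.49
Net pay: $9,367.00 − $2,107.49 = $7,259.51

$7,259.51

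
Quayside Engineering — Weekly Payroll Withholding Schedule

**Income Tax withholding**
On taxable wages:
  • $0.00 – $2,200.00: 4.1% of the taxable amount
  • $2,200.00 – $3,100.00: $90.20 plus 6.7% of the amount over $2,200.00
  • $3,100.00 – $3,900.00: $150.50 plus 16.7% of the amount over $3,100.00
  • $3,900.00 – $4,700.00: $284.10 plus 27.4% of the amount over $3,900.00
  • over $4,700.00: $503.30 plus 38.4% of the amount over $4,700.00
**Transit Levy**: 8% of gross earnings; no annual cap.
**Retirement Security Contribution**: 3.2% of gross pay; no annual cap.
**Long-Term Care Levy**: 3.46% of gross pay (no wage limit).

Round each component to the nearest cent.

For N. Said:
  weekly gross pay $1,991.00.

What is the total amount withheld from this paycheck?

$373.51

Income Tax: taxable = $1,991.00
  4.1% × $1,991.00 = $81.63
Transit Levy: 8% × $1,991.00 = $159.28
Retirement Security Contribution: 3.2% × $1,991.00 = $63.71
Long-Term Care Levy: 3.46% × $1,991.00 = $68.89
Total: $81.63 + $159.28 + $63.71 + $68.89 = $373.51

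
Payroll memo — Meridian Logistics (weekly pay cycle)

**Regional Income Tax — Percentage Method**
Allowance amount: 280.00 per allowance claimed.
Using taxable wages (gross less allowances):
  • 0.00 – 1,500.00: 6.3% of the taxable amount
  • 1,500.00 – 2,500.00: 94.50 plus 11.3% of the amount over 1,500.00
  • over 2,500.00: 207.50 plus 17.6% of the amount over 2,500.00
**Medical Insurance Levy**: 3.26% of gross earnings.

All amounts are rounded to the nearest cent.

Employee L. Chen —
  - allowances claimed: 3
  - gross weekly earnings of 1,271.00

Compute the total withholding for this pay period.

68.58

Regional Income Tax: taxable = 1,271.00 − 3×280.00 = 431.00
  6.3% × 431.00 = 27.15
Medical Insurance Levy: 3.26% × 1,271.00 = 41.43
Total: 27.15 + 41.43 = 68.58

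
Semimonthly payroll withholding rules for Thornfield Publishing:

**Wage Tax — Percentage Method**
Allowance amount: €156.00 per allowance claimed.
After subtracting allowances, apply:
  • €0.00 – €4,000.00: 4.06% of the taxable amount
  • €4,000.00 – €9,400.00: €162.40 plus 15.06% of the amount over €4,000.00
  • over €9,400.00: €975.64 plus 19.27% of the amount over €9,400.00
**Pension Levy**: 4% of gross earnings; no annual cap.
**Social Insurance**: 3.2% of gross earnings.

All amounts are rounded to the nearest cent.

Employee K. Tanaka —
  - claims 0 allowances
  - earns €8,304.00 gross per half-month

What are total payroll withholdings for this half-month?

€1,408.47

Wage Tax: taxable = €8,304.00
  €162.40 + 15.06% × (€8,304.00 − €4,000.00) = €162.40 + 15.06% × €4,304.00 = €810.58
Pension Levy: 4% × €8,304.00 = €332.16
Social Insurance: 3.2% × €8,304.00 = €265.73
Total: €810.58 + €332.16 + €265.73 = €1,408.47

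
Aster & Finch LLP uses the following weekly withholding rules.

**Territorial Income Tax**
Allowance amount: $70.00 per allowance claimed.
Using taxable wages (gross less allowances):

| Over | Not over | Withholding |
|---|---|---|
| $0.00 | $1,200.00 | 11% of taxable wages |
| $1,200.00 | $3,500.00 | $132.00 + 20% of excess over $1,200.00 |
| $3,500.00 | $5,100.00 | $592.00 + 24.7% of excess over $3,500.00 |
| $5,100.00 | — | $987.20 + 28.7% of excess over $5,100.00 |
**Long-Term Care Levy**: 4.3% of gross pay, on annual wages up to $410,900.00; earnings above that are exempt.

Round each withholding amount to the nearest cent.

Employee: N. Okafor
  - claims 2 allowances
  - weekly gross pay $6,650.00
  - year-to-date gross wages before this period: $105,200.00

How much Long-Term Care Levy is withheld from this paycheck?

Long-Term Care Levy: 4.3% × $6,650.00 = $285.95

$285.95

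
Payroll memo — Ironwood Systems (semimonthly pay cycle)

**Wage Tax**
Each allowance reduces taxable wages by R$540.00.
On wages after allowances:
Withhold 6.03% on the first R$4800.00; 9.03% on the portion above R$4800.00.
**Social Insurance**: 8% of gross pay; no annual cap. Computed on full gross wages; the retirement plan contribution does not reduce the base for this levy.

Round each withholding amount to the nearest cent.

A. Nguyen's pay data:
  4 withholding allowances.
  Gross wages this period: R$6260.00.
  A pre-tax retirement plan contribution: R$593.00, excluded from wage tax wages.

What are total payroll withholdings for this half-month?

Wage Tax: taxable = R$6260.00 − R$593.00 − 4×R$540.00 = R$3507.00
  6.03% × R$3507.00 = R$211.47
Social Insurance: 8% × R$6260.00 = R$500.80
Total: R$211.47 + R$500.80 = R$712.27

R$712.27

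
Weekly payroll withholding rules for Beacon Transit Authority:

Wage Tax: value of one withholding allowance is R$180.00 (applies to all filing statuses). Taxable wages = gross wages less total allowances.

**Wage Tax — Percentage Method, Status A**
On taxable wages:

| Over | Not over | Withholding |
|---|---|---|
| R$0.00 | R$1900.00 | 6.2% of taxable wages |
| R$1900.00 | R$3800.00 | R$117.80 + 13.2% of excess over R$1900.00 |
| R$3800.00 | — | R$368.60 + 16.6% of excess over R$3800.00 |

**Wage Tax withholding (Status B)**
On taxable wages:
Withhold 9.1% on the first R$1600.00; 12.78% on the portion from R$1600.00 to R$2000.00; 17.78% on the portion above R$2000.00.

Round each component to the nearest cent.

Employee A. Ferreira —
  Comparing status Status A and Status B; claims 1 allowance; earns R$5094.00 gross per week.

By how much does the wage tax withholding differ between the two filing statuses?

Wage Tax (Status A): taxable = R$5094.00 − 1×R$180.00 = R$4914.00
  R$368.60 + 16.6% × (R$4914.00 − R$3800.00) = R$368.60 + 16.6% × R$1114.00 = R$553.52
Wage Tax (Status B): taxable = R$5094.00 − 1×R$180.00 = R$4914.00
  R$196.72 + 17.78% × (R$4914.00 − R$2000.00) = R$196.72 + 17.78% × R$2914.00 = R$714.83
Difference: |R$553.52 − R$714.83| = R$161.31 (higher under Status B)

R$161.31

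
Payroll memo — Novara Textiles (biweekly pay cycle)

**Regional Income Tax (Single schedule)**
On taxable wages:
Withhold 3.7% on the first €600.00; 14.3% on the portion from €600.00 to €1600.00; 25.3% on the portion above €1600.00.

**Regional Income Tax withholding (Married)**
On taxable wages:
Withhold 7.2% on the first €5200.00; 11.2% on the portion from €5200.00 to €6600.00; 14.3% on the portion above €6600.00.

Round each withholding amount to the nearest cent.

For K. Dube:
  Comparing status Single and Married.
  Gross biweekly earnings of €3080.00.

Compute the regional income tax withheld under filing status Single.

€539.64

Regional Income Tax (Single): taxable = €3080.00
  €165.20 + 25.3% × (€3080.00 − €1600.00) = €165.20 + 25.3% × €1480.00 = €539.64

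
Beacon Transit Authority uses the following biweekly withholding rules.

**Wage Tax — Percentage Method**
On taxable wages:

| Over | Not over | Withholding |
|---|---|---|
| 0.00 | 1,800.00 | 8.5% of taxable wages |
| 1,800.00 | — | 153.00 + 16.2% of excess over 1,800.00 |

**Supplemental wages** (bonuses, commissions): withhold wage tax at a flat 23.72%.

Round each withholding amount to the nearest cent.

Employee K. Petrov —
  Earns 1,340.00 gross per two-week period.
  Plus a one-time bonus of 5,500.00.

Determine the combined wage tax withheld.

1,418.50

Wage Tax: taxable = 1,340.00
  8.5% × 1,340.00 = 113.90
Supplemental (23.72% flat on bonus): 23.72% × 5,500.00 = 1,304.60
Total wage tax: 113.90 + 1,304.60 = 1,418.50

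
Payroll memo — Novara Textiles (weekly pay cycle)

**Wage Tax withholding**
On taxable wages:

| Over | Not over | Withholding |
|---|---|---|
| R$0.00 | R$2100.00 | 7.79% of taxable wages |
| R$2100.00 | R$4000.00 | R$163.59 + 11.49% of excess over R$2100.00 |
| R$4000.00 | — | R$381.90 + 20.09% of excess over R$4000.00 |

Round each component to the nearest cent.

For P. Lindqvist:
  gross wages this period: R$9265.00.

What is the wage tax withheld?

R$1439.64

Wage Tax: taxable = R$9265.00
  R$381.90 + 20.09% × (R$9265.00 − R$4000.00) = R$381.90 + 20.09% × R$5265.00 = R$1439.64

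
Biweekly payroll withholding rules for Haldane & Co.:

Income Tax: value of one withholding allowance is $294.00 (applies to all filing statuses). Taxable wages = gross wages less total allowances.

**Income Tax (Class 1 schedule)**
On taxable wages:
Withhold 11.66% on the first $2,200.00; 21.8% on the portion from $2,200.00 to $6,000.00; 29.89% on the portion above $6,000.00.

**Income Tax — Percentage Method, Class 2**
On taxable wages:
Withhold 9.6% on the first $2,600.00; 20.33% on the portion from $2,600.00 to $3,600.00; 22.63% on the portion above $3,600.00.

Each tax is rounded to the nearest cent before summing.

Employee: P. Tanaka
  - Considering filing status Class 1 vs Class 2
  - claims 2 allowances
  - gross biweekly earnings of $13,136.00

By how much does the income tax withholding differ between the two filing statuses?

$564.29

Income Tax (Class 1): taxable = $13,136.00 − 2×$294.00 = $12,548.00
  $1,084.92 + 29.89% × ($12,548.00 − $6,000.00) = $1,084.92 + 29.89% × $6,548.00 = $3,042.12
Income Tax (Class 2): taxable = $13,136.00 − 2×$294.00 = $12,548.00
  $452.90 + 22.63% × ($12,548.00 − $3,600.00) = $452.90 + 22.63% × $8,948.00 = $2,477.83
Difference: |$3,042.12 − $2,477.83| = $564.29 (higher under Class 1)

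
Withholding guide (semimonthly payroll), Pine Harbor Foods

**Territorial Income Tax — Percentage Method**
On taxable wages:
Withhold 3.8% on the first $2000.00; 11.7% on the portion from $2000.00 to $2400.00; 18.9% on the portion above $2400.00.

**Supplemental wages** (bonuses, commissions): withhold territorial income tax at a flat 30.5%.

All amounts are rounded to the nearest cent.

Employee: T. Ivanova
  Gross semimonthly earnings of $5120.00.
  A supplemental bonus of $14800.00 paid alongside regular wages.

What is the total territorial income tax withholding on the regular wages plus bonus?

$5150.88

Territorial Income Tax: taxable = $5120.00
  $122.80 + 18.9% × ($5120.00 − $2400.00) = $122.80 + 18.9% × $2720.00 = $636.88
Supplemental (30.5% flat on bonus): 30.5% × $14800.00 = $4514.00
Total territorial income tax: $636.88 + $4514.00 = $5150.88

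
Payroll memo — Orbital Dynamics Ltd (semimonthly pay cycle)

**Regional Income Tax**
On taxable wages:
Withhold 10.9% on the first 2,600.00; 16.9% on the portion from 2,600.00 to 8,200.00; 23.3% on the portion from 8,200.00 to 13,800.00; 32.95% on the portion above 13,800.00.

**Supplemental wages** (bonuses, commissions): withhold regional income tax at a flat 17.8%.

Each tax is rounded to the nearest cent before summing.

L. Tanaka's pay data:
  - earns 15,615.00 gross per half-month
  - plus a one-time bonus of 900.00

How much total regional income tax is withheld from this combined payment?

3,292.84

Regional Income Tax: taxable = 15,615.00
  2,534.60 + 32.95% × (15,615.00 − 13,800.00) = 2,534.60 + 32.95% × 1,815.00 = 3,132.64
Supplemental (17.8% flat on bonus): 17.8% × 900.00 = 160.20
Total regional income tax: 3,132.64 + 160.20 = 3,292.84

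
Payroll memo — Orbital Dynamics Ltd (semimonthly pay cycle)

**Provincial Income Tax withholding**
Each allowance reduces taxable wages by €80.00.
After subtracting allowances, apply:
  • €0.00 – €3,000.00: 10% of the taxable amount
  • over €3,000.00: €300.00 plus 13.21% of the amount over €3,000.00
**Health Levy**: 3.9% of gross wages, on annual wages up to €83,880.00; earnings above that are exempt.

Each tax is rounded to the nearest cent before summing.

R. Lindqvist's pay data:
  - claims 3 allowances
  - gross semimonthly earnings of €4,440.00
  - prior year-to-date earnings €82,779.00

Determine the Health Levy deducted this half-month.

Health Levy: cap €83,880.00 − YTD €82,779.00 = €1,101.00 subject; 3.9% × €1,101.00 = €42.94

€42.94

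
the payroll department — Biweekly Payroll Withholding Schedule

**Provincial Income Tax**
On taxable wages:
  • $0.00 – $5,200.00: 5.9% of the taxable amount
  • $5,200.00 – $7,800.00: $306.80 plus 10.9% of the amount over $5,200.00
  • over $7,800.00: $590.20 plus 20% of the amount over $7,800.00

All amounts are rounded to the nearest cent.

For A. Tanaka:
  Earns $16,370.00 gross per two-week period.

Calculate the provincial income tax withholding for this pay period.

Provincial Income Tax: taxable = $16,370.00
  $590.20 + 20% × ($16,370.00 − $7,800.00) = $590.20 + 20% × $8,570.00 = $2,304.20

$2,304.20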